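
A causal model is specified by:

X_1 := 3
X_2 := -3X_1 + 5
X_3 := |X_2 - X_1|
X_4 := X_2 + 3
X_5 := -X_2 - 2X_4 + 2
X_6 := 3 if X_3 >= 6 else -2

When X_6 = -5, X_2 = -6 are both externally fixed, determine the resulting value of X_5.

14

The joint intervention fixes X_6 = -5, X_2 = -6, removing each variable's own equation.
X_4 = X_2 + 3  [with X_2=-6]  = -3
X_5 = -X_2 - 2X_4 + 2  [with X_2=-6, X_4=-3]  = 14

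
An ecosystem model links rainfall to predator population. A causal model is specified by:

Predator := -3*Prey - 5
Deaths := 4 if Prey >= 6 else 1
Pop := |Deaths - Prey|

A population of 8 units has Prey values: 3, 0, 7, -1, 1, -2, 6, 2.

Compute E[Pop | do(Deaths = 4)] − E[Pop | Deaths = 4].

The intervention sets Deaths=4 in all 8 units regardless of Prey. Recomputing Pop per unit gives 1, 4, 3, 5, 3, 6, 2, 2; average 3.25.
Conditioning on Deaths=4 selects the 2 unit(s) with Prey ∈ {7, 6}. Their Pop values: 3, 2. Mean = 2.5.
Difference = 3.25 − 2.5 = 0.75.

0.75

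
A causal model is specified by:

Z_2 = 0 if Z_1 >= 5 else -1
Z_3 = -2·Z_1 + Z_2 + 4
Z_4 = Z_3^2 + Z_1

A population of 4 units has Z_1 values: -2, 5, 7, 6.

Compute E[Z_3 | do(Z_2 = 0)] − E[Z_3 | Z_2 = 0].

The intervention sets Z_2=0 in all 4 units regardless of Z_1. Recomputing Z_3 per unit gives 8, -6, -10, -8; average -4.
Conditioning on Z_2=0 selects the 3 unit(s) with Z_1 ∈ {5, 7, 6}. Their Z_3 values: -6, -10, -8. Mean = -8.
Difference = -4 − (-8) = 4.

4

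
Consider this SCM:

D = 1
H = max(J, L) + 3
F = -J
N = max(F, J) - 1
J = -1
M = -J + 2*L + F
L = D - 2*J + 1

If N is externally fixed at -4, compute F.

do(N=-4) replaces the equation N = max(F, J) - 1 with the constant N = -4.
No directed path runs from N to F, so F keeps its natural value.
F = -J  [with J=-1]  = 1

1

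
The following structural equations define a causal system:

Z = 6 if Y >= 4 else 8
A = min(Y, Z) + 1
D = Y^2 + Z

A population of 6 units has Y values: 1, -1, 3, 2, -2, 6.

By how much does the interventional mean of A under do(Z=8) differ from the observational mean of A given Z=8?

do(Z=8) breaks Z's dependence on Y. With Z=8 fixed, A across the units is 2, 0, 4, 3, -1, 7, mean 2.5.
E[A|Z=8] averages over only the 5 units with Z=8 (Y = 1, -1, 3, 2, -2): A = 2, 0, 4, 3, -1, mean 1.6.
Difference = 2.5 − 1.6 = 0.9.

0.9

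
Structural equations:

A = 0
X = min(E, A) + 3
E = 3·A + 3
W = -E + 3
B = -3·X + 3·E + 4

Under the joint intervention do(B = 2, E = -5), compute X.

-2

Setting B = 2, E = -5 by intervention discards those variables' equations.
X = min(E, A) + 3  [with E=-5, A=0]  = -2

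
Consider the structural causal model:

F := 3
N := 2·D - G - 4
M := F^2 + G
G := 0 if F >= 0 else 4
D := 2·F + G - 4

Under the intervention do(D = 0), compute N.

-4

The intervention breaks the incoming arrows to D: D := 2·F + G - 4 no longer applies, and D = 0.
G = 0 if F >= 0 else 4  [with F=3]  = 0
N = 2·D - G - 4  [with D=0, G=0]  = -4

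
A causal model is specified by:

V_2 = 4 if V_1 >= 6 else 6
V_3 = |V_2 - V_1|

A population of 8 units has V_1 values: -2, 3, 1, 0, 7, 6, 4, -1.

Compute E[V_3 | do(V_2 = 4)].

Every unit gets V_2=4 under the intervention. V_3 values become 6, 1, 3, 4, 3, 2, 0, 5; E[V_3|do(V_2=4)] = 3.

3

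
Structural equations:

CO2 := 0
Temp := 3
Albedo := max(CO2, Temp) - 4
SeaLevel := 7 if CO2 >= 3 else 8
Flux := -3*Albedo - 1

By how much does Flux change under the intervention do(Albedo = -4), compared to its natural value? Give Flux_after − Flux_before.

9

do(Albedo=-4) replaces the equation Albedo := max(CO2, Temp) - 4 with the constant Albedo = -4.
Flux = -3*Albedo - 1  [with Albedo=-4]  = 11
Without intervention: Albedo = max(CO2, Temp) - 4  [with CO2=0, Temp=3]  = -1; Flux = -3*Albedo - 1  [with Albedo=-1]  = 2.
Change = 11 − 2 = 9.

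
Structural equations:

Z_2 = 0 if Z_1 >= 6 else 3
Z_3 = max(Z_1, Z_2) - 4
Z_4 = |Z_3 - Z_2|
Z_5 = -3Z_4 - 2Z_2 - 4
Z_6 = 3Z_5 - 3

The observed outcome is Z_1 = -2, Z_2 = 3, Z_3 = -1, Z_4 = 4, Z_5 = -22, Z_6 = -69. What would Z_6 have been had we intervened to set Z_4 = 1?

-42

Under do(Z_4=1), the mechanism Z_4 = |Z_3 - Z_2| is discarded; Z_4 is fixed at 1.
Z_2 = 0 if Z_1 >= 6 else 3  [with Z_1=-2]  = 3
Z_5 = -3Z_4 - 2Z_2 - 4  [with Z_4=1, Z_2=3]  = -13
Z_6 = 3Z_5 - 3  [with Z_5=-13]  = -42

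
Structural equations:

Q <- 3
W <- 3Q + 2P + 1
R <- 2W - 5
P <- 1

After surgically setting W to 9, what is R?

The intervention breaks the incoming arrows to W: W <- 3Q + 2P + 1 no longer applies, and W = 9.
R = 2W - 5  [with W=9]  = 13

13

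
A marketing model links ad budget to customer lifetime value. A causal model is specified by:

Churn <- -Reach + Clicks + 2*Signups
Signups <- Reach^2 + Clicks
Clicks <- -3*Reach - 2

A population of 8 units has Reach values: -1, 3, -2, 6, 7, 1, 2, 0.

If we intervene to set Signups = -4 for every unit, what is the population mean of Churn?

-18

do(Signups=-4) breaks Signups's dependence on Reach. With Signups=-4 fixed, Churn across the units is -6, -22, -2, -34, -38, -14, -18, -10, mean -18.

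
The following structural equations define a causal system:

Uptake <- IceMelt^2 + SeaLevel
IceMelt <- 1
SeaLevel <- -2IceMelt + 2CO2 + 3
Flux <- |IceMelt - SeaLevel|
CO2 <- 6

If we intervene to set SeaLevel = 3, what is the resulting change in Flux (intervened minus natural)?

-10

The intervention breaks the incoming arrows to SeaLevel: SeaLevel <- -2IceMelt + 2CO2 + 3 no longer applies, and SeaLevel = 3.
Flux = |IceMelt - SeaLevel|  [with IceMelt=1, SeaLevel=3]  = 2
Without intervention: SeaLevel = -2IceMelt + 2CO2 + 3  [with IceMelt=1, CO2=6]  = 13; Flux = |IceMelt - SeaLevel|  [with IceMelt=1, SeaLevel=13]  = 12.
Change = 2 − 12 = -10.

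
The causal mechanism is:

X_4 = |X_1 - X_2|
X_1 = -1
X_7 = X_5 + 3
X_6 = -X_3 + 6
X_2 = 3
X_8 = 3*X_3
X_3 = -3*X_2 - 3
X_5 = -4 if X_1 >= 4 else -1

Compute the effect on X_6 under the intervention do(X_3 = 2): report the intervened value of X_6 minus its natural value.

The intervention breaks the incoming arrows to X_3: X_3 = -3*X_2 - 3 no longer applies, and X_3 = 2.
X_6 = -X_3 + 6  [with X_3=2]  = 4
Without intervention: X_3 = -3*X_2 - 3  [with X_2=3]  = -12; X_6 = -X_3 + 6  [with X_3=-12]  = 18.
Change = 4 − 18 = -14.

-14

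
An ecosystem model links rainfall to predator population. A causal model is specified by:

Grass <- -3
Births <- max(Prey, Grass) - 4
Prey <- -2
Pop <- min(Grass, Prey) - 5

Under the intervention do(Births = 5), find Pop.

-8

The intervention breaks the incoming arrows to Births: Births <- max(Prey, Grass) - 4 no longer applies, and Births = 5.
Pop is not downstream of the intervention, so its value is determined by the original equations.
Pop = min(Grass, Prey) - 5  [with Grass=-3, Prey=-2]  = -8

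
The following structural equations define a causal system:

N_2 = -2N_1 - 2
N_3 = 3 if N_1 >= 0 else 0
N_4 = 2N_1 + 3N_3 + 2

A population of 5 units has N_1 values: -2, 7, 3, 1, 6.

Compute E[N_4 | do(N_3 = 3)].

17

Under do(N_3=3), N_3's equation is replaced by N_3=3 for every unit. Per-unit N_4: 7, 25, 17, 13, 23. Mean = 17.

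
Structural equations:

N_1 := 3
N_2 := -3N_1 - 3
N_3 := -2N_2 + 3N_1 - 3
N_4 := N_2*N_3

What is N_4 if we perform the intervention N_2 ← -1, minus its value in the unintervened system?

352

Under do(N_2=-1), the mechanism N_2 := -3N_1 - 3 is discarded; N_2 is fixed at -1.
N_3 = -2N_2 + 3N_1 - 3  [with N_2=-1, N_1=3]  = 8
N_4 = N_2*N_3  [with N_2=-1, N_3=8]  = -8
Without intervention: N_2 = -3N_1 - 3  [with N_1=3]  = -12; N_3 = -2N_2 + 3N_1 - 3  [with N_2=-12, N_1=3]  = 30; N_4 = N_2*N_3  [with N_2=-12, N_3=30]  = -360.
Change = -8 − (-360) = 352.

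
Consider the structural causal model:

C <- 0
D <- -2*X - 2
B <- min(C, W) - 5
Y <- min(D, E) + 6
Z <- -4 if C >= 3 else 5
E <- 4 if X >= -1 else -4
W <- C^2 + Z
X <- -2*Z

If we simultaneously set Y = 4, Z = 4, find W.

4

Setting Y = 4, Z = 4 by intervention discards those variables' equations.
W = C^2 + Z  [with C=0, Z=4]  = 4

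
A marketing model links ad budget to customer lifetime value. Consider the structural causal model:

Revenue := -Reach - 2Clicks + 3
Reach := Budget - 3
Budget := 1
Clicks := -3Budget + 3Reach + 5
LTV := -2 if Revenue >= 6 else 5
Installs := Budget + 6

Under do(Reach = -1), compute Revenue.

6

do(Reach=-1) replaces the equation Reach := Budget - 3 with the constant Reach = -1.
Clicks = -3Budget + 3Reach + 5  [with Budget=1, Reach=-1]  = -1
Revenue = -Reach - 2Clicks + 3  [with Reach=-1, Clicks=-1]  = 6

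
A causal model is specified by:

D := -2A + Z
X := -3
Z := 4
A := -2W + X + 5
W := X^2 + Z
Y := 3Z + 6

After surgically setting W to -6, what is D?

The intervention breaks the incoming arrows to W: W := X^2 + Z no longer applies, and W = -6.
A = -2W + X + 5  [with W=-6, X=-3]  = 14
D = -2A + Z  [with A=14, Z=4]  = -24

-24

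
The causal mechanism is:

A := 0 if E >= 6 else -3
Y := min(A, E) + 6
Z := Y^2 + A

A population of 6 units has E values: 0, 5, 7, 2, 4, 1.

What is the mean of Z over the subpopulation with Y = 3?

Conditioning on Y=3 selects the 5 unit(s) with E ∈ {0, 5, 2, 4, 1}. Their Z values: 6, 6, 6, 6, 6. Mean = 6.

6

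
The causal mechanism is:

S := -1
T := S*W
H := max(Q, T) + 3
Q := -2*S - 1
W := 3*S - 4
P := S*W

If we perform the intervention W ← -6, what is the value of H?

9

Under do(W=-6), the mechanism W := 3*S - 4 is discarded; W is fixed at -6.
T = S*W  [with S=-1, W=-6]  = 6
Q = -2*S - 1  [with S=-1]  = 1
H = max(Q, T) + 3  [with Q=1, T=6]  = 9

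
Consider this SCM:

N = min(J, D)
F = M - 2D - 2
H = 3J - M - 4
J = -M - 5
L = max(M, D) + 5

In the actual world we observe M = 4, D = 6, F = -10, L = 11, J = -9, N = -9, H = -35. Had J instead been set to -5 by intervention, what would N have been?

The intervention breaks the incoming arrows to J: J = -M - 5 no longer applies, and J = -5.
N = min(J, D)  [with J=-5, D=6]  = -5

-5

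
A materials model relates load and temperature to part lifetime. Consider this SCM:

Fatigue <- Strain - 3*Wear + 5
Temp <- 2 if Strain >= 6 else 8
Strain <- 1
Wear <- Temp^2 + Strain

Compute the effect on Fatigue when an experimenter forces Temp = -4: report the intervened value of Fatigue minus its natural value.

Under do(Temp=-4), the mechanism Temp <- 2 if Strain >= 6 else 8 is discarded; Temp is fixed at -4.
Wear = Temp^2 + Strain  [with Temp=-4, Strain=1]  = 17
Fatigue = Strain - 3*Wear + 5  [with Strain=1, Wear=17]  = -45
Without intervention: Temp = 2 if Strain >= 6 else 8  [with Strain=1]  = 8; Wear = Temp^2 + Strain  [with Temp=8, Strain=1]  = 65; Fatigue = Strain - 3*Wear + 5  [with Strain=1, Wear=65]  = -189.
Change = -45 − (-189) = 144.

144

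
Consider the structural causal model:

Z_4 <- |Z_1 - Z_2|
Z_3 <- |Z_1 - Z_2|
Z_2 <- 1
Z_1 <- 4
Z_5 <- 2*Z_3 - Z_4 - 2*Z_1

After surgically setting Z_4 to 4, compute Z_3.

Under do(Z_4=4), the mechanism Z_4 <- |Z_1 - Z_2| is discarded; Z_4 is fixed at 4.
Since Z_3 is not a descendant of the intervened variable, it is unaffected.
Z_3 = |Z_1 - Z_2|  [with Z_1=4, Z_2=1]  = 3

3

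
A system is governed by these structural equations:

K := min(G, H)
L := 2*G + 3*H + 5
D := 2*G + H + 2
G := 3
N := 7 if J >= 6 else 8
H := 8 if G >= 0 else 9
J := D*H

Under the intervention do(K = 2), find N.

Intervening sets K = 2 and removes its equation (K := min(G, H)).
No directed path runs from K to N, so N keeps its natural value.
H = 8 if G >= 0 else 9  [with G=3]  = 8
D = 2*G + H + 2  [with G=3, H=8]  = 16
J = D*H  [with D=16, H=8]  = 128
N = 7 if J >= 6 else 8  [with J=128]  = 7

7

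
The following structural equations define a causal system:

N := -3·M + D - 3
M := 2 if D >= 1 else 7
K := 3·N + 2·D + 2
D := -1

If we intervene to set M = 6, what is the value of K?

Under do(M=6), the mechanism M := 2 if D >= 1 else 7 is discarded; M is fixed at 6.
N = -3·M + D - 3  [with M=6, D=-1]  = -22
K = 3·N + 2·D + 2  [with N=-22, D=-1]  = -66

-66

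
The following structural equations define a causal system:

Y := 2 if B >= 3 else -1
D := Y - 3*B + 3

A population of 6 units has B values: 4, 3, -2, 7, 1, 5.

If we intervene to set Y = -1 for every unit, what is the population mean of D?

The intervention sets Y=-1 in all 6 units regardless of B. Recomputing D per unit gives -10, -7, 8, -19, -1, -13; average -7.

-7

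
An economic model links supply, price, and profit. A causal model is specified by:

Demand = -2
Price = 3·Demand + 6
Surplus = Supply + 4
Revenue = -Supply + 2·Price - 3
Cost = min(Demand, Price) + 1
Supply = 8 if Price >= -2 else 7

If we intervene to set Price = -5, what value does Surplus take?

Under do(Price=-5), the mechanism Price = 3·Demand + 6 is discarded; Price is fixed at -5.
Supply = 8 if Price >= -2 else 7  [with Price=-5]  = 7
Surplus = Supply + 4  [with Supply=7]  = 11

11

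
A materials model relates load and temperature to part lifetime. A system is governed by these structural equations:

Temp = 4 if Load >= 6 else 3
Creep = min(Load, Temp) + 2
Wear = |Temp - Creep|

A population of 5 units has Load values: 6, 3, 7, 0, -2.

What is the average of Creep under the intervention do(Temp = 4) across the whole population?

3.8

The intervention sets Temp=4 in all 5 units regardless of Load. Recomputing Creep per unit gives 6, 5, 6, 2, 0; average 3.8.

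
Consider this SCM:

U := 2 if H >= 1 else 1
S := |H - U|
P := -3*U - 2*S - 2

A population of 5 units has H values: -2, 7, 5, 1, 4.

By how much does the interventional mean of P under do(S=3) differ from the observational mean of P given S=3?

-0.9

Under do(S=3), S's equation is replaced by S=3 for every unit. Per-unit P: -11, -14, -14, -14, -14. Mean = -13.4.
Conditioning on S=3 selects the 2 unit(s) with H ∈ {-2, 5}. Their P values: -11, -14. Mean = -12.5.
Difference = -13.4 − (-12.5) = -0.9.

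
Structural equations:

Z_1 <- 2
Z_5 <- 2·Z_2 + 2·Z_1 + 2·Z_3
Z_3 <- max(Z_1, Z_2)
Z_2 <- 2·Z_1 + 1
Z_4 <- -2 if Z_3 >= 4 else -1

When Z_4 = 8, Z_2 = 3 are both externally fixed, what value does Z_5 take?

The joint intervention fixes Z_4 = 8, Z_2 = 3, removing each variable's own equation.
Z_3 = max(Z_1, Z_2)  [with Z_1=2, Z_2=3]  = 3
Z_5 = 2·Z_2 + 2·Z_1 + 2·Z_3  [with Z_2=3, Z_1=2, Z_3=3]  = 16

16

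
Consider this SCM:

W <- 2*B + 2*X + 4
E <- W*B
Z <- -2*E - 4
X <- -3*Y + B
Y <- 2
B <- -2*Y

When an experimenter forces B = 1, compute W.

-4

Under do(B=1), the mechanism B <- -2*Y is discarded; B is fixed at 1.
X = -3*Y + B  [with Y=2, B=1]  = -5
W = 2*B + 2*X + 4  [with B=1, X=-5]  = -4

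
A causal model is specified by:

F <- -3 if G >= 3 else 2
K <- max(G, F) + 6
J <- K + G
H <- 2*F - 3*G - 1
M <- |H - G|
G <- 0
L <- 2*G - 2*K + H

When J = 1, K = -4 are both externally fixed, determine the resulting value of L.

Setting J = 1, K = -4 by intervention discards those variables' equations.
F = -3 if G >= 3 else 2  [with G=0]  = 2
H = 2*F - 3*G - 1  [with F=2, G=0]  = 3
L = 2*G - 2*K + H  [with G=0, K=-4, H=3]  = 11

11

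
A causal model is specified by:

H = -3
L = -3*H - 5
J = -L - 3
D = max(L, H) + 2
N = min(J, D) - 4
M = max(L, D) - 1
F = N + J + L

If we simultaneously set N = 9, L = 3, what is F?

6

Setting N = 9, L = 3 by intervention discards those variables' equations.
J = -L - 3  [with L=3]  = -6
F = N + J + L  [with N=9, J=-6, L=3]  = 6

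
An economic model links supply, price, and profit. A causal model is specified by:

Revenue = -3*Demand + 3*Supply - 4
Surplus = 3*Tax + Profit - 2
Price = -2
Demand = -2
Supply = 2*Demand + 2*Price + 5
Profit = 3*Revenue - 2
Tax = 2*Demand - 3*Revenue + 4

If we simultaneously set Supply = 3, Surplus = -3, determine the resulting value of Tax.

Setting Supply = 3, Surplus = -3 by intervention discards those variables' equations.
Revenue = -3*Demand + 3*Supply - 4  [with Demand=-2, Supply=3]  = 11
Tax = 2*Demand - 3*Revenue + 4  [with Demand=-2, Revenue=11]  = -33

-33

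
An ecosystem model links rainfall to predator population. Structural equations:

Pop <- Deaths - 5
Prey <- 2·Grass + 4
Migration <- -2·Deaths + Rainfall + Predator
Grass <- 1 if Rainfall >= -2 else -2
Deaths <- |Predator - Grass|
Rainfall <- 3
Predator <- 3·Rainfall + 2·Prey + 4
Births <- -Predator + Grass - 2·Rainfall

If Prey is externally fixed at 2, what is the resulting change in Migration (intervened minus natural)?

8

The intervention breaks the incoming arrows to Prey: Prey <- 2·Grass + 4 no longer applies, and Prey = 2.
Grass = 1 if Rainfall >= -2 else -2  [with Rainfall=3]  = 1
Predator = 3·Rainfall + 2·Prey + 4  [with Rainfall=3, Prey=2]  = 17
Deaths = |Predator - Grass|  [with Predator=17, Grass=1]  = 16
Migration = -2·Deaths + Rainfall + Predator  [with Deaths=16, Rainfall=3, Predator=17]  = -12
Without intervention: Grass = 1 if Rainfall >= -2 else -2  [with Rainfall=3]  = 1; Prey = 2·Grass + 4  [with Grass=1]  = 6; Predator = 3·Rainfall + 2·Prey + 4  [with Rainfall=3, Prey=6]  = 25; Deaths = |Predator - Grass|  [with Predator=25, Grass=1]  = 24; Migration = -2·Deaths + Rainfall + Predator  [with Deaths=24, Rainfall=3, Predator=25]  = -20.
Change = -12 − (-20) = 8.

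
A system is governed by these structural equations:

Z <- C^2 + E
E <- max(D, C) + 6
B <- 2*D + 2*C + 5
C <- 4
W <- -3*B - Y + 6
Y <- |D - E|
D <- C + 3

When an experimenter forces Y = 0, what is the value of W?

Under do(Y=0), the mechanism Y <- |D - E| is discarded; Y is fixed at 0.
D = C + 3  [with C=4]  = 7
B = 2*D + 2*C + 5  [with D=7, C=4]  = 27
W = -3*B - Y + 6  [with B=27, Y=0]  = -75

-75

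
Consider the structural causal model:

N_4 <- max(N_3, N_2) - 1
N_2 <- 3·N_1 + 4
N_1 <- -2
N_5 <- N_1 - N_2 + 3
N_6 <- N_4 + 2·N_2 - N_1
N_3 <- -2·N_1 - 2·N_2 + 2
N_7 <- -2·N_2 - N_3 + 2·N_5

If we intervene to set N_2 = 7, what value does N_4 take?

Under do(N_2=7), the mechanism N_2 <- 3·N_1 + 4 is discarded; N_2 is fixed at 7.
N_3 = -2·N_1 - 2·N_2 + 2  [with N_1=-2, N_2=7]  = -8
N_4 = max(N_3, N_2) - 1  [with N_3=-8, N_2=7]  = 6

6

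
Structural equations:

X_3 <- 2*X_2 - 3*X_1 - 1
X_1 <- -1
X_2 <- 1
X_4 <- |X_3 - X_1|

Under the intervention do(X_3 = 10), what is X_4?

11

The intervention breaks the incoming arrows to X_3: X_3 <- 2*X_2 - 3*X_1 - 1 no longer applies, and X_3 = 10.
X_4 = |X_3 - X_1|  [with X_3=10, X_1=-1]  = 11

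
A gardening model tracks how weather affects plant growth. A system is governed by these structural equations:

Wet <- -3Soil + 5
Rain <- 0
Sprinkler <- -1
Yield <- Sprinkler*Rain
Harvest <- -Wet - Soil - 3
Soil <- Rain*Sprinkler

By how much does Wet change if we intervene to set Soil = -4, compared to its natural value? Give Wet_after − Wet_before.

The intervention breaks the incoming arrows to Soil: Soil <- Rain*Sprinkler no longer applies, and Soil = -4.
Wet = -3Soil + 5  [with Soil=-4]  = 17
Without intervention: Soil = Rain*Sprinkler  [with Rain=0, Sprinkler=-1]  = 0; Wet = -3Soil + 5  [with Soil=0]  = 5.
Change = 17 − 5 = 12.

12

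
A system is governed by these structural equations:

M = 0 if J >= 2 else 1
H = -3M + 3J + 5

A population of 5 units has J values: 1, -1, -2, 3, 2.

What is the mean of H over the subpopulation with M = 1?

Conditioning on M=1 selects the 3 unit(s) with J ∈ {1, -1, -2}. Their H values: 5, -1, -4. Mean = 0.

0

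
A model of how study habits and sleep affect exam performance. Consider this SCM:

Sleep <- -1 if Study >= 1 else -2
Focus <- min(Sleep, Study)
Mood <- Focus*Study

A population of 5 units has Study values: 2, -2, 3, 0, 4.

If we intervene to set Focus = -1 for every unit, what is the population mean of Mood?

Under do(Focus=-1), Focus's equation is replaced by Focus=-1 for every unit. Per-unit Mood: -2, 2, -3, 0, -4. Mean = -1.4.

-1.4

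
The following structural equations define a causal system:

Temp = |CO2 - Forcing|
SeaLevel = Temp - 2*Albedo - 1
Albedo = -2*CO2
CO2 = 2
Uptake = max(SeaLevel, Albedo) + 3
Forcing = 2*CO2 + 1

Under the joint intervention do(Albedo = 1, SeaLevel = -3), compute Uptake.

4

The joint intervention fixes Albedo = 1, SeaLevel = -3, removing each variable's own equation.
Uptake = max(SeaLevel, Albedo) + 3  [with SeaLevel=-3, Albedo=1]  = 4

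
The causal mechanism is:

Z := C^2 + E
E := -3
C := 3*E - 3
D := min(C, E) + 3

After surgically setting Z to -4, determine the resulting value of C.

The intervention breaks the incoming arrows to Z: Z := C^2 + E no longer applies, and Z = -4.
Since C is not a descendant of the intervened variable, it is unaffected.
C = 3*E - 3  [with E=-3]  = -12

-12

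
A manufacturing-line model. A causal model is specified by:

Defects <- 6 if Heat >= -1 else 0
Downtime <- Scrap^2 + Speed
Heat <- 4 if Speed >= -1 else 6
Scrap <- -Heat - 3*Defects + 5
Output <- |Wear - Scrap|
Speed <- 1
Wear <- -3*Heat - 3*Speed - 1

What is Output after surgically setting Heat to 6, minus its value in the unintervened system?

Under do(Heat=6), the mechanism Heat <- 4 if Speed >= -1 else 6 is discarded; Heat is fixed at 6.
Wear = -3*Heat - 3*Speed - 1  [with Heat=6, Speed=1]  = -22
Defects = 6 if Heat >= -1 else 0  [with Heat=6]  = 6
Scrap = -Heat - 3*Defects + 5  [with Heat=6, Defects=6]  = -19
Output = |Wear - Scrap|  [with Wear=-22, Scrap=-19]  = 3
Without intervention: Heat = 4 if Speed >= -1 else 6  [with Speed=1]  = 4; Wear = -3*Heat - 3*Speed - 1  [with Heat=4, Speed=1]  = -16; Defects = 6 if Heat >= -1 else 0  [with Heat=4]  = 6; Scrap = -Heat - 3*Defects + 5  [with Heat=4, Defects=6]  = -17; Output = |Wear - Scrap|  [with Wear=-16, Scrap=-17]  = 1.
Change = 3 − 1 = 2.

2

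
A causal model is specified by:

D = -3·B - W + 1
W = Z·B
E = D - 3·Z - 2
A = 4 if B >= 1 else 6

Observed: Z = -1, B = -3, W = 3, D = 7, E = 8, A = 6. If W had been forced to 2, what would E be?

do(W=2) replaces the equation W = Z·B with the constant W = 2.
D = -3·B - W + 1  [with B=-3, W=2]  = 8
E = D - 3·Z - 2  [with D=8, Z=-1]  = 9

9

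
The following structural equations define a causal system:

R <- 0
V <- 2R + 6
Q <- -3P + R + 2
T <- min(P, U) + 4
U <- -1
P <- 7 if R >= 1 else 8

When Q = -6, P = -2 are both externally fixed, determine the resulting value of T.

2

The joint intervention fixes Q = -6, P = -2, removing each variable's own equation.
T = min(P, U) + 4  [with P=-2, U=-1]  = 2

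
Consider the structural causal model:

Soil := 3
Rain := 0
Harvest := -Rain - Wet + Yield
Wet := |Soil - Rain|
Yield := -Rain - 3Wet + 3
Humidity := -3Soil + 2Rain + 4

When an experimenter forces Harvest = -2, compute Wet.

do(Harvest=-2) replaces the equation Harvest := -Rain - Wet + Yield with the constant Harvest = -2.
Wet is not downstream of the intervention, so its value is determined by the original equations.
Wet = |Soil - Rain|  [with Soil=3, Rain=0]  = 3

3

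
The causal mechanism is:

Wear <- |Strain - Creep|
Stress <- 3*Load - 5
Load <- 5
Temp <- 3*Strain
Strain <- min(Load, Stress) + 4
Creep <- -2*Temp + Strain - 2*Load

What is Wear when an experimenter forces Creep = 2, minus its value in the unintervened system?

-57

The intervention breaks the incoming arrows to Creep: Creep <- -2*Temp + Strain - 2*Load no longer applies, and Creep = 2.
Stress = 3*Load - 5  [with Load=5]  = 10
Strain = min(Load, Stress) + 4  [with Load=5, Stress=10]  = 9
Wear = |Strain - Creep|  [with Strain=9, Creep=2]  = 7
Without intervention: Stress = 3*Load - 5  [with Load=5]  = 10; Strain = min(Load, Stress) + 4  [with Load=5, Stress=10]  = 9; Temp = 3*Strain  [with Strain=9]  = 27; Creep = -2*Temp + Strain - 2*Load  [with Temp=27, Strain=9, Load=5]  = -55; Wear = |Strain - Creep|  [with Strain=9, Creep=-55]  = 64.
Change = 7 − 64 = -57.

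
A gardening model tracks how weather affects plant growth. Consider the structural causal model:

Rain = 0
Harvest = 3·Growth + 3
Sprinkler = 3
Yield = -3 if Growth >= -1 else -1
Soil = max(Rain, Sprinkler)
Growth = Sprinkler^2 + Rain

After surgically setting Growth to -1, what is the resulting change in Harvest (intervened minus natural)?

-30

Under do(Growth=-1), the mechanism Growth = Sprinkler^2 + Rain is discarded; Growth is fixed at -1.
Harvest = 3·Growth + 3  [with Growth=-1]  = 0
Without intervention: Growth = Sprinkler^2 + Rain  [with Sprinkler=3, Rain=0]  = 9; Harvest = 3·Growth + 3  [with Growth=9]  = 30.
Change = 0 − 30 = -30.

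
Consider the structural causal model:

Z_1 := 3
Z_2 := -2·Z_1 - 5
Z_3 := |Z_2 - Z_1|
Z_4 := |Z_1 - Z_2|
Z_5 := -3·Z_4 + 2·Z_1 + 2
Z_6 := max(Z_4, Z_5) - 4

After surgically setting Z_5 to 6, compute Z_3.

14

do(Z_5=6) replaces the equation Z_5 := -3·Z_4 + 2·Z_1 + 2 with the constant Z_5 = 6.
Z_3 is not downstream of the intervention, so its value is determined by the original equations.
Z_2 = -2·Z_1 - 5  [with Z_1=3]  = -11
Z_3 = |Z_2 - Z_1|  [with Z_2=-11, Z_1=3]  = 14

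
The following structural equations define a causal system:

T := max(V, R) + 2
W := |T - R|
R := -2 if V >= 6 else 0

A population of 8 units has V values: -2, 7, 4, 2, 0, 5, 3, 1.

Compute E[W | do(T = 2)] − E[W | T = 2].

0.25

The intervention sets T=2 in all 8 units regardless of V. Recomputing W per unit gives 2, 4, 2, 2, 2, 2, 2, 2; average 2.25.
Observing T=2 restricts to units where T's equation naturally yields 2: V ∈ {-2, 0}. In that subpopulation W = 2, 2, mean 2.
Difference = 2.25 − 2 = 0.25.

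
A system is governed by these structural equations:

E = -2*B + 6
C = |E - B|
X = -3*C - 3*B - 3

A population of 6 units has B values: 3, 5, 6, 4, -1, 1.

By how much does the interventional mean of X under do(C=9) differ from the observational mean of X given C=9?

-3

do(C=9) breaks C's dependence on B. With C=9 fixed, X across the units is -39, -45, -48, -42, -27, -33, mean -39.
Conditioning on C=9 selects the 2 unit(s) with B ∈ {5, -1}. Their X values: -45, -27. Mean = -36.
Difference = -39 − (-36) = -3.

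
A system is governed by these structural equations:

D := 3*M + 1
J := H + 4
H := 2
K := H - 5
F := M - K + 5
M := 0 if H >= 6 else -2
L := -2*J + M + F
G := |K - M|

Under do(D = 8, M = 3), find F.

11

The joint intervention fixes D = 8, M = 3, removing each variable's own equation.
K = H - 5  [with H=2]  = -3
F = M - K + 5  [with M=3, K=-3]  = 11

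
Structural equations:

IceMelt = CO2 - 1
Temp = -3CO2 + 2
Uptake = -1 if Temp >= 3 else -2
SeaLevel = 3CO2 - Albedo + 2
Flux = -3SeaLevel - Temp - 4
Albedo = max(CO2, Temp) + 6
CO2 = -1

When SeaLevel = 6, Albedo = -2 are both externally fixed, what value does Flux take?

-27

Setting SeaLevel = 6, Albedo = -2 by intervention discards those variables' equations.
Temp = -3CO2 + 2  [with CO2=-1]  = 5
Flux = -3SeaLevel - Temp - 4  [with SeaLevel=6, Temp=5]  = -27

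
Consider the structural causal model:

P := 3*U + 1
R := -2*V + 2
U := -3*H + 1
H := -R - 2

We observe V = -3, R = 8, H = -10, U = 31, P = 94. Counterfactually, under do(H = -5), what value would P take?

do(H=-5) replaces the equation H := -R - 2 with the constant H = -5.
U = -3*H + 1  [with H=-5]  = 16
P = 3*U + 1  [with U=16]  = 49

49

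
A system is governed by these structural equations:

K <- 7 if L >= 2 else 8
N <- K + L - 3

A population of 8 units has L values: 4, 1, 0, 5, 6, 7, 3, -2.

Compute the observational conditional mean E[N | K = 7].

9

Conditioning on K=7 selects the 5 unit(s) with L ∈ {4, 5, 6, 7, 3}. Their N values: 8, 9, 10, 11, 7. Mean = 9.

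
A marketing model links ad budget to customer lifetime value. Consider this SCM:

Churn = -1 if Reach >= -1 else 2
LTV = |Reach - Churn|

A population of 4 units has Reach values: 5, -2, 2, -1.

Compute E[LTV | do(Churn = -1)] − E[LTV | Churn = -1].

Under do(Churn=-1), Churn's equation is replaced by Churn=-1 for every unit. Per-unit LTV: 6, 1, 3, 0. Mean = 2.5.
E[LTV|Churn=-1] averages over only the 3 units with Churn=-1 (Reach = 5, 2, -1): LTV = 6, 3, 0, mean 3.
Difference = 2.5 − 3 = -0.5.

-0.5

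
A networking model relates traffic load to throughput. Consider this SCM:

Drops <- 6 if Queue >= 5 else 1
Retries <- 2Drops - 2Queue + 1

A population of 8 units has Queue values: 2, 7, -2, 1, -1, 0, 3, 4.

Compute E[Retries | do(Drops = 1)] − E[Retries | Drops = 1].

Every unit gets Drops=1 under the intervention. Retries values become -1, -11, 7, 1, 5, 3, -3, -5; E[Retries|do(Drops=1)] = -0.5.
Conditioning on Drops=1 selects the 7 unit(s) with Queue ∈ {2, -2, 1, -1, 0, 3, 4}. Their Retries values: -1, 7, 1, 5, 3, -3, -5. Mean = 1.
Difference = -0.5 − 1 = -1.5.

-1.5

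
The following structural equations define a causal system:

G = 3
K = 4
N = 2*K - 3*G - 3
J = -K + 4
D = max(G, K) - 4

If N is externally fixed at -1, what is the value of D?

do(N=-1) replaces the equation N = 2*K - 3*G - 3 with the constant N = -1.
D is not downstream of the intervention, so its value is determined by the original equations.
D = max(G, K) - 4  [with G=3, K=4]  = 0

0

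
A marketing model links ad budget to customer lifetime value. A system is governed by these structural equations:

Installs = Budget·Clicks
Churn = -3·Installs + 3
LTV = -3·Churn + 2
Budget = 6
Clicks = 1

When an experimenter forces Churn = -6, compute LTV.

Intervening sets Churn = -6 and removes its equation (Churn = -3·Installs + 3).
LTV = -3·Churn + 2  [with Churn=-6]  = 20

20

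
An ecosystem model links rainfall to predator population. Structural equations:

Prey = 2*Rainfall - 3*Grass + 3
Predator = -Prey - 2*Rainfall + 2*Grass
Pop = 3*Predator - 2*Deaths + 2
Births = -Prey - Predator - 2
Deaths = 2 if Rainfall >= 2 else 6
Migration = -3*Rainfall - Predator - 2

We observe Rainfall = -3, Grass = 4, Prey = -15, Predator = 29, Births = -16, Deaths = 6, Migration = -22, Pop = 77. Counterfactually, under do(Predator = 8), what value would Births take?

Intervening sets Predator = 8 and removes its equation (Predator = -Prey - 2*Rainfall + 2*Grass).
Prey = 2*Rainfall - 3*Grass + 3  [with Rainfall=-3, Grass=4]  = -15
Births = -Prey - Predator - 2  [with Prey=-15, Predator=8]  = 5

5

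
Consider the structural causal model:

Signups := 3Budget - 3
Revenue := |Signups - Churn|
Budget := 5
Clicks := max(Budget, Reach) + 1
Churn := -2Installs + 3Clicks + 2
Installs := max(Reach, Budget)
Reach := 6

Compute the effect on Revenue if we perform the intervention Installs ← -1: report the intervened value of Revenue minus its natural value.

The intervention breaks the incoming arrows to Installs: Installs := max(Reach, Budget) no longer applies, and Installs = -1.
Clicks = max(Budget, Reach) + 1  [with Budget=5, Reach=6]  = 7
Signups = 3Budget - 3  [with Budget=5]  = 12
Churn = -2Installs + 3Clicks + 2  [with Installs=-1, Clicks=7]  = 25
Revenue = |Signups - Churn|  [with Signups=12, Churn=25]  = 13
Without intervention: Clicks = max(Budget, Reach) + 1  [with Budget=5, Reach=6]  = 7; Installs = max(Reach, Budget)  [with Reach=6, Budget=5]  = 6; Signups = 3Budget - 3  [with Budget=5]  = 12; Churn = -2Installs + 3Clicks + 2  [with Installs=6, Clicks=7]  = 11; Revenue = |Signups - Churn|  [with Signups=12, Churn=11]  = 1.
Change = 13 − 1 = 12.

12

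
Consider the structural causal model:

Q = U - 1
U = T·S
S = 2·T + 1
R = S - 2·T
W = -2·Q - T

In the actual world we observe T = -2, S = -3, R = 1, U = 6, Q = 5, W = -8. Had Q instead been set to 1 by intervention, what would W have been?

0

The intervention breaks the incoming arrows to Q: Q = U - 1 no longer applies, and Q = 1.
W = -2·Q - T  [with Q=1, T=-2]  = 0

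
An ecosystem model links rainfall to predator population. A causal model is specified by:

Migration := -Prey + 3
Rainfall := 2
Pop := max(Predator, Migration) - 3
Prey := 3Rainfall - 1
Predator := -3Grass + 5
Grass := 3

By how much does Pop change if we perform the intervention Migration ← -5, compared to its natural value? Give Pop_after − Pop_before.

The intervention breaks the incoming arrows to Migration: Migration := -Prey + 3 no longer applies, and Migration = -5.
Predator = -3Grass + 5  [with Grass=3]  = -4
Pop = max(Predator, Migration) - 3  [with Predator=-4, Migration=-5]  = -7
Without intervention: Prey = 3Rainfall - 1  [with Rainfall=2]  = 5; Predator = -3Grass + 5  [with Grass=3]  = -4; Migration = -Prey + 3  [with Prey=5]  = -2; Pop = max(Predator, Migration) - 3  [with Predator=-4, Migration=-2]  = -5.
Change = -7 − (-5) = -2.

-2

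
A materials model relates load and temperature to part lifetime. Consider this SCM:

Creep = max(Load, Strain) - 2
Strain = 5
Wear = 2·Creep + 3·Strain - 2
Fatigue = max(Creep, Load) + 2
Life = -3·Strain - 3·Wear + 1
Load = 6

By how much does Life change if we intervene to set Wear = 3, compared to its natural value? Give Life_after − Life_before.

Under do(Wear=3), the mechanism Wear = 2·Creep + 3·Strain - 2 is discarded; Wear is fixed at 3.
Life = -3·Strain - 3·Wear + 1  [with Strain=5, Wear=3]  = -23
Without intervention: Creep = max(Load, Strain) - 2  [with Load=6, Strain=5]  = 4; Wear = 2·Creep + 3·Strain - 2  [with Creep=4, Strain=5]  = 21; Life = -3·Strain - 3·Wear + 1  [with Strain=5, Wear=21]  = -77.
Change = -23 − (-77) = 54.

54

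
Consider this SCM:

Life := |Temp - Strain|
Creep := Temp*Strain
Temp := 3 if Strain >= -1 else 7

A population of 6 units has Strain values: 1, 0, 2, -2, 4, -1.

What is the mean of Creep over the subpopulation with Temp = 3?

Observing Temp=3 restricts to units where Temp's equation naturally yields 3: Strain ∈ {1, 0, 2, 4, -1}. In that subpopulation Creep = 3, 0, 6, 12, -3, mean 3.6.

3.6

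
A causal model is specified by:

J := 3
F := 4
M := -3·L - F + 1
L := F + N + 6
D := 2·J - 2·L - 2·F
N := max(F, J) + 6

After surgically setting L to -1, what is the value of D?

0

Intervening sets L = -1 and removes its equation (L := F + N + 6).
D = 2·J - 2·L - 2·F  [with J=3, L=-1, F=4]  = 0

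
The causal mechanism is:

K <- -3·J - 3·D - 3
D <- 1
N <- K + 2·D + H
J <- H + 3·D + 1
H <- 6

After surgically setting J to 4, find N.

do(J=4) replaces the equation J <- H + 3·D + 1 with the constant J = 4.
K = -3·J - 3·D - 3  [with J=4, D=1]  = -18
N = K + 2·D + H  [with K=-18, D=1, H=6]  = -10

-10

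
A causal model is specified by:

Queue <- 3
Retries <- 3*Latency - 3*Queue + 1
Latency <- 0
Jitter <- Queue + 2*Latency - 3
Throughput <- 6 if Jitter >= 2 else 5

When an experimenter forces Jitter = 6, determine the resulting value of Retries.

-8

Under do(Jitter=6), the mechanism Jitter <- Queue + 2*Latency - 3 is discarded; Jitter is fixed at 6.
Since Retries is not a descendant of the intervened variable, it is unaffected.
Retries = 3*Latency - 3*Queue + 1  [with Latency=0, Queue=3]  = -8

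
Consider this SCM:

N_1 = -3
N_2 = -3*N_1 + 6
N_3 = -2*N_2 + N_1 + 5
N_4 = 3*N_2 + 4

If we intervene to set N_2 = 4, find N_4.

16

Under do(N_2=4), the mechanism N_2 = -3*N_1 + 6 is discarded; N_2 is fixed at 4.
N_4 = 3*N_2 + 4  [with N_2=4]  = 16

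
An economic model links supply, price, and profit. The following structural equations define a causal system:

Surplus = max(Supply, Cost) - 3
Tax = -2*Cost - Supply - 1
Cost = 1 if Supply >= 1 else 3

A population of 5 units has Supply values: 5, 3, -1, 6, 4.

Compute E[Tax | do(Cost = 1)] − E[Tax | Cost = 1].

Every unit gets Cost=1 under the intervention. Tax values become -8, -6, -2, -9, -7; E[Tax|do(Cost=1)] = -6.4.
Observing Cost=1 restricts to units where Cost's equation naturally yields 1: Supply ∈ {5, 3, 6, 4}. In that subpopulation Tax = -8, -6, -9, -7, mean -7.5.
Difference = -6.4 − (-7.5) = 1.1.

1.1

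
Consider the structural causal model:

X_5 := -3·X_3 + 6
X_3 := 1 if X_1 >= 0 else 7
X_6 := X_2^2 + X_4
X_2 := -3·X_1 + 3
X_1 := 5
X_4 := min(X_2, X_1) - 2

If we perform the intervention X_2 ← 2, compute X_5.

3

do(X_2=2) replaces the equation X_2 := -3·X_1 + 3 with the constant X_2 = 2.
Since X_5 is not a descendant of the intervened variable, it is unaffected.
X_3 = 1 if X_1 >= 0 else 7  [with X_1=5]  = 1
X_5 = -3·X_3 + 6  [with X_3=1]  = 3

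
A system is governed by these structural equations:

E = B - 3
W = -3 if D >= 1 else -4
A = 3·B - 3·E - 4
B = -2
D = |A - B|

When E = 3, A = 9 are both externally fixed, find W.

-3

Under do(E = 3, A = 9), each intervened variable's structural equation is replaced by its fixed value.
D = |A - B|  [with A=9, B=-2]  = 11
W = -3 if D >= 1 else -4  [with D=11]  = -3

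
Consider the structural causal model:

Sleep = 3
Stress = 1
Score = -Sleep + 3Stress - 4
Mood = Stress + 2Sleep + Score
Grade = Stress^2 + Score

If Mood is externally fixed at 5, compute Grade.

-3

Intervening sets Mood = 5 and removes its equation (Mood = Stress + 2Sleep + Score).
No directed path runs from Mood to Grade, so Grade keeps its natural value.
Score = -Sleep + 3Stress - 4  [with Sleep=3, Stress=1]  = -4
Grade = Stress^2 + Score  [with Stress=1, Score=-4]  = -3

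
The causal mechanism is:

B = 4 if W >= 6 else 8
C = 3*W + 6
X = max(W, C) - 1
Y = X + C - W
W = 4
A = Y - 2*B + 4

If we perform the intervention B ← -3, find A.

41

The intervention breaks the incoming arrows to B: B = 4 if W >= 6 else 8 no longer applies, and B = -3.
C = 3*W + 6  [with W=4]  = 18
X = max(W, C) - 1  [with W=4, C=18]  = 17
Y = X + C - W  [with X=17, C=18, W=4]  = 31
A = Y - 2*B + 4  [with Y=31, B=-3]  = 41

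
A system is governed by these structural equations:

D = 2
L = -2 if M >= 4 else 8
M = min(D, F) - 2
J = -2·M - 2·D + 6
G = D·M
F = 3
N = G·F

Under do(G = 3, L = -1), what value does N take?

9

The joint intervention fixes G = 3, L = -1, removing each variable's own equation.
N = G·F  [with G=3, F=3]  = 9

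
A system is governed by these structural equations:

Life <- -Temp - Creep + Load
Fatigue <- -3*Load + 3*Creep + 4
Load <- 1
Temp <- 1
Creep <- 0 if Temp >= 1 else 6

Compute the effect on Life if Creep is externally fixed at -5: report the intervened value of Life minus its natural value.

5

do(Creep=-5) replaces the equation Creep <- 0 if Temp >= 1 else 6 with the constant Creep = -5.
Life = -Temp - Creep + Load  [with Temp=1, Creep=-5, Load=1]  = 5
Without intervention: Creep = 0 if Temp >= 1 else 6  [with Temp=1]  = 0; Life = -Temp - Creep + Load  [with Temp=1, Creep=0, Load=1]  = 0.
Change = 5 − 0 = 5.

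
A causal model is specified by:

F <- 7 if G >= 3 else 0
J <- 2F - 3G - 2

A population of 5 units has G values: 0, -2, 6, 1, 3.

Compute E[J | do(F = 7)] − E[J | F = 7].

8.7

Under do(F=7), F's equation is replaced by F=7 for every unit. Per-unit J: 12, 18, -6, 9, 3. Mean = 7.2.
E[J|F=7] averages over only the 2 units with F=7 (G = 6, 3): J = -6, 3, mean -1.5.
Difference = 7.2 − (-1.5) = 8.7.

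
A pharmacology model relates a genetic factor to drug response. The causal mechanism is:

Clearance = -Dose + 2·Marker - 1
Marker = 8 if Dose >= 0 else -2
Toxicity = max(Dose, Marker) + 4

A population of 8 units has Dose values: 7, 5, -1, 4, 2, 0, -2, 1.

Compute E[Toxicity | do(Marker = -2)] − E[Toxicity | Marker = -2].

The intervention sets Marker=-2 in all 8 units regardless of Dose. Recomputing Toxicity per unit gives 11, 9, 3, 8, 6, 4, 2, 5; average 6.
Observing Marker=-2 restricts to units where Marker's equation naturally yields -2: Dose ∈ {-1, -2}. In that subpopulation Toxicity = 3, 2, mean 2.5.
Difference = 6 − 2.5 = 3.5.

3.5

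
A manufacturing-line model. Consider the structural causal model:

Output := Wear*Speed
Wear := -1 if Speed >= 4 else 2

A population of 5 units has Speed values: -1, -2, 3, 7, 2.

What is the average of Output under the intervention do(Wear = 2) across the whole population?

do(Wear=2) breaks Wear's dependence on Speed. With Wear=2 fixed, Output across the units is -2, -4, 6, 14, 4, mean 3.6.

3.6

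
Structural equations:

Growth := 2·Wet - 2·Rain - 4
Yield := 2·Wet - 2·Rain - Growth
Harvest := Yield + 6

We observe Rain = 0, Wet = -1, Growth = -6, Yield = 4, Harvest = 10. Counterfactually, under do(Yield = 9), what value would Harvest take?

Intervening sets Yield = 9 and removes its equation (Yield := 2·Wet - 2·Rain - Growth).
Harvest = Yield + 6  [with Yield=9]  = 15

15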